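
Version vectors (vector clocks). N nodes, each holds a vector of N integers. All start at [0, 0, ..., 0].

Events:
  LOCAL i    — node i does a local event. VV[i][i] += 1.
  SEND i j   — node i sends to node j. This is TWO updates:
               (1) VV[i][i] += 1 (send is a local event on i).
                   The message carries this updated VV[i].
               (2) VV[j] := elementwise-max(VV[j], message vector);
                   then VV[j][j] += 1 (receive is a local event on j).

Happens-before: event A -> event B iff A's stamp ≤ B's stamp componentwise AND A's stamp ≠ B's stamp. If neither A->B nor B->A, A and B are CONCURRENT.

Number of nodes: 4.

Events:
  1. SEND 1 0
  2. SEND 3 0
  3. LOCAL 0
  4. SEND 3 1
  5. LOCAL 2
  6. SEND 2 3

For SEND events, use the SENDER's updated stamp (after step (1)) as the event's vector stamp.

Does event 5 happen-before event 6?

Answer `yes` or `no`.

Answer: yes

Derivation:
Initial: VV[0]=[0, 0, 0, 0]
Initial: VV[1]=[0, 0, 0, 0]
Initial: VV[2]=[0, 0, 0, 0]
Initial: VV[3]=[0, 0, 0, 0]
Event 1: SEND 1->0: VV[1][1]++ -> VV[1]=[0, 1, 0, 0], msg_vec=[0, 1, 0, 0]; VV[0]=max(VV[0],msg_vec) then VV[0][0]++ -> VV[0]=[1, 1, 0, 0]
Event 2: SEND 3->0: VV[3][3]++ -> VV[3]=[0, 0, 0, 1], msg_vec=[0, 0, 0, 1]; VV[0]=max(VV[0],msg_vec) then VV[0][0]++ -> VV[0]=[2, 1, 0, 1]
Event 3: LOCAL 0: VV[0][0]++ -> VV[0]=[3, 1, 0, 1]
Event 4: SEND 3->1: VV[3][3]++ -> VV[3]=[0, 0, 0, 2], msg_vec=[0, 0, 0, 2]; VV[1]=max(VV[1],msg_vec) then VV[1][1]++ -> VV[1]=[0, 2, 0, 2]
Event 5: LOCAL 2: VV[2][2]++ -> VV[2]=[0, 0, 1, 0]
Event 6: SEND 2->3: VV[2][2]++ -> VV[2]=[0, 0, 2, 0], msg_vec=[0, 0, 2, 0]; VV[3]=max(VV[3],msg_vec) then VV[3][3]++ -> VV[3]=[0, 0, 2, 3]
Event 5 stamp: [0, 0, 1, 0]
Event 6 stamp: [0, 0, 2, 0]
[0, 0, 1, 0] <= [0, 0, 2, 0]? True. Equal? False. Happens-before: True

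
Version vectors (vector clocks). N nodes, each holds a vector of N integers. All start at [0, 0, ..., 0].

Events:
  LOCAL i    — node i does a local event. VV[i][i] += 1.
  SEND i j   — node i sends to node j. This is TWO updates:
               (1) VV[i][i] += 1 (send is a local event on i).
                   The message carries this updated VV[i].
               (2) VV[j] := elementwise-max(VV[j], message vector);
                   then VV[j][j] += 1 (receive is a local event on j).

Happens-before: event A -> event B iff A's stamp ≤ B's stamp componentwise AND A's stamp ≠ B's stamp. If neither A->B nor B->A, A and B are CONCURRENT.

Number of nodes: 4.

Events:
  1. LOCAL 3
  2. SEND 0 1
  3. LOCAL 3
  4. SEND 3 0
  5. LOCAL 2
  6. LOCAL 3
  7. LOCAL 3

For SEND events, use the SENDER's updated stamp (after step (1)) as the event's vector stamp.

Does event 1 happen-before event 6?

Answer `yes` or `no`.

Answer: yes

Derivation:
Initial: VV[0]=[0, 0, 0, 0]
Initial: VV[1]=[0, 0, 0, 0]
Initial: VV[2]=[0, 0, 0, 0]
Initial: VV[3]=[0, 0, 0, 0]
Event 1: LOCAL 3: VV[3][3]++ -> VV[3]=[0, 0, 0, 1]
Event 2: SEND 0->1: VV[0][0]++ -> VV[0]=[1, 0, 0, 0], msg_vec=[1, 0, 0, 0]; VV[1]=max(VV[1],msg_vec) then VV[1][1]++ -> VV[1]=[1, 1, 0, 0]
Event 3: LOCAL 3: VV[3][3]++ -> VV[3]=[0, 0, 0, 2]
Event 4: SEND 3->0: VV[3][3]++ -> VV[3]=[0, 0, 0, 3], msg_vec=[0, 0, 0, 3]; VV[0]=max(VV[0],msg_vec) then VV[0][0]++ -> VV[0]=[2, 0, 0, 3]
Event 5: LOCAL 2: VV[2][2]++ -> VV[2]=[0, 0, 1, 0]
Event 6: LOCAL 3: VV[3][3]++ -> VV[3]=[0, 0, 0, 4]
Event 7: LOCAL 3: VV[3][3]++ -> VV[3]=[0, 0, 0, 5]
Event 1 stamp: [0, 0, 0, 1]
Event 6 stamp: [0, 0, 0, 4]
[0, 0, 0, 1] <= [0, 0, 0, 4]? True. Equal? False. Happens-before: True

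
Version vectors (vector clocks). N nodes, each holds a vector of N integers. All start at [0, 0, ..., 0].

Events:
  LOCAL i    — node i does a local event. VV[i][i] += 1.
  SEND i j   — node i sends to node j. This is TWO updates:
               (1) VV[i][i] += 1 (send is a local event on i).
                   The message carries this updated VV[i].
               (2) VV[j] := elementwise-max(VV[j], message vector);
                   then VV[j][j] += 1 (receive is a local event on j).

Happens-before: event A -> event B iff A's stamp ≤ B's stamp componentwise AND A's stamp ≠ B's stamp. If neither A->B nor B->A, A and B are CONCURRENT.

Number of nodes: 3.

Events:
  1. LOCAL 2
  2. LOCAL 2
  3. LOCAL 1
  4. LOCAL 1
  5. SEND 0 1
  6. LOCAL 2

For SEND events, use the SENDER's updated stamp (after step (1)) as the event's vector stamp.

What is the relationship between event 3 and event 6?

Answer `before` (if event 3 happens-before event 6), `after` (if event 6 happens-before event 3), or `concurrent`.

Initial: VV[0]=[0, 0, 0]
Initial: VV[1]=[0, 0, 0]
Initial: VV[2]=[0, 0, 0]
Event 1: LOCAL 2: VV[2][2]++ -> VV[2]=[0, 0, 1]
Event 2: LOCAL 2: VV[2][2]++ -> VV[2]=[0, 0, 2]
Event 3: LOCAL 1: VV[1][1]++ -> VV[1]=[0, 1, 0]
Event 4: LOCAL 1: VV[1][1]++ -> VV[1]=[0, 2, 0]
Event 5: SEND 0->1: VV[0][0]++ -> VV[0]=[1, 0, 0], msg_vec=[1, 0, 0]; VV[1]=max(VV[1],msg_vec) then VV[1][1]++ -> VV[1]=[1, 3, 0]
Event 6: LOCAL 2: VV[2][2]++ -> VV[2]=[0, 0, 3]
Event 3 stamp: [0, 1, 0]
Event 6 stamp: [0, 0, 3]
[0, 1, 0] <= [0, 0, 3]? False
[0, 0, 3] <= [0, 1, 0]? False
Relation: concurrent

Answer: concurrent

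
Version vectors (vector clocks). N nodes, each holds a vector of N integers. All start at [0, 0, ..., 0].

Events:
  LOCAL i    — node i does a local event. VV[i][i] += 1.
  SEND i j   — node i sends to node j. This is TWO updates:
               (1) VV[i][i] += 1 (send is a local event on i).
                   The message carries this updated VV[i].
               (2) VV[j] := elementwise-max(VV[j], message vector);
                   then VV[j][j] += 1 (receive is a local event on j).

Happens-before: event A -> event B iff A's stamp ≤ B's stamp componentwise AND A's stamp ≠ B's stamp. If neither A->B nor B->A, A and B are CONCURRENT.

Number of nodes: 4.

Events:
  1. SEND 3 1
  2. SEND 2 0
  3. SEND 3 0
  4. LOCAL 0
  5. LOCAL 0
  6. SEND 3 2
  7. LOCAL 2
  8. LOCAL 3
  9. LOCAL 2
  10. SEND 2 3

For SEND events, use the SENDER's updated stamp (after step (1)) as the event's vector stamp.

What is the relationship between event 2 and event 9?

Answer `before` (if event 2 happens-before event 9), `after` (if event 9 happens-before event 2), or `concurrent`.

Initial: VV[0]=[0, 0, 0, 0]
Initial: VV[1]=[0, 0, 0, 0]
Initial: VV[2]=[0, 0, 0, 0]
Initial: VV[3]=[0, 0, 0, 0]
Event 1: SEND 3->1: VV[3][3]++ -> VV[3]=[0, 0, 0, 1], msg_vec=[0, 0, 0, 1]; VV[1]=max(VV[1],msg_vec) then VV[1][1]++ -> VV[1]=[0, 1, 0, 1]
Event 2: SEND 2->0: VV[2][2]++ -> VV[2]=[0, 0, 1, 0], msg_vec=[0, 0, 1, 0]; VV[0]=max(VV[0],msg_vec) then VV[0][0]++ -> VV[0]=[1, 0, 1, 0]
Event 3: SEND 3->0: VV[3][3]++ -> VV[3]=[0, 0, 0, 2], msg_vec=[0, 0, 0, 2]; VV[0]=max(VV[0],msg_vec) then VV[0][0]++ -> VV[0]=[2, 0, 1, 2]
Event 4: LOCAL 0: VV[0][0]++ -> VV[0]=[3, 0, 1, 2]
Event 5: LOCAL 0: VV[0][0]++ -> VV[0]=[4, 0, 1, 2]
Event 6: SEND 3->2: VV[3][3]++ -> VV[3]=[0, 0, 0, 3], msg_vec=[0, 0, 0, 3]; VV[2]=max(VV[2],msg_vec) then VV[2][2]++ -> VV[2]=[0, 0, 2, 3]
Event 7: LOCAL 2: VV[2][2]++ -> VV[2]=[0, 0, 3, 3]
Event 8: LOCAL 3: VV[3][3]++ -> VV[3]=[0, 0, 0, 4]
Event 9: LOCAL 2: VV[2][2]++ -> VV[2]=[0, 0, 4, 3]
Event 10: SEND 2->3: VV[2][2]++ -> VV[2]=[0, 0, 5, 3], msg_vec=[0, 0, 5, 3]; VV[3]=max(VV[3],msg_vec) then VV[3][3]++ -> VV[3]=[0, 0, 5, 5]
Event 2 stamp: [0, 0, 1, 0]
Event 9 stamp: [0, 0, 4, 3]
[0, 0, 1, 0] <= [0, 0, 4, 3]? True
[0, 0, 4, 3] <= [0, 0, 1, 0]? False
Relation: before

Answer: before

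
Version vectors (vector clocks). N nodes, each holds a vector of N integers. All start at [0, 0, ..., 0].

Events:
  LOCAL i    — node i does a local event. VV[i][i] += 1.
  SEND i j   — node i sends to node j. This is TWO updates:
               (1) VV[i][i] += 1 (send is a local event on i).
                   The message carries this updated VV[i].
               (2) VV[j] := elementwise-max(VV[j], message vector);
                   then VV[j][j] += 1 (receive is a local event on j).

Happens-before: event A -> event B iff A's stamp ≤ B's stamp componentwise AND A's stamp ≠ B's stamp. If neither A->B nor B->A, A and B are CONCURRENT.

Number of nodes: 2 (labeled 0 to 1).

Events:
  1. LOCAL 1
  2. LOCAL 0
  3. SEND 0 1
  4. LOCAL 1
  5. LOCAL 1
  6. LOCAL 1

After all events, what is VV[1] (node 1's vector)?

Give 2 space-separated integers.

Initial: VV[0]=[0, 0]
Initial: VV[1]=[0, 0]
Event 1: LOCAL 1: VV[1][1]++ -> VV[1]=[0, 1]
Event 2: LOCAL 0: VV[0][0]++ -> VV[0]=[1, 0]
Event 3: SEND 0->1: VV[0][0]++ -> VV[0]=[2, 0], msg_vec=[2, 0]; VV[1]=max(VV[1],msg_vec) then VV[1][1]++ -> VV[1]=[2, 2]
Event 4: LOCAL 1: VV[1][1]++ -> VV[1]=[2, 3]
Event 5: LOCAL 1: VV[1][1]++ -> VV[1]=[2, 4]
Event 6: LOCAL 1: VV[1][1]++ -> VV[1]=[2, 5]
Final vectors: VV[0]=[2, 0]; VV[1]=[2, 5]

Answer: 2 5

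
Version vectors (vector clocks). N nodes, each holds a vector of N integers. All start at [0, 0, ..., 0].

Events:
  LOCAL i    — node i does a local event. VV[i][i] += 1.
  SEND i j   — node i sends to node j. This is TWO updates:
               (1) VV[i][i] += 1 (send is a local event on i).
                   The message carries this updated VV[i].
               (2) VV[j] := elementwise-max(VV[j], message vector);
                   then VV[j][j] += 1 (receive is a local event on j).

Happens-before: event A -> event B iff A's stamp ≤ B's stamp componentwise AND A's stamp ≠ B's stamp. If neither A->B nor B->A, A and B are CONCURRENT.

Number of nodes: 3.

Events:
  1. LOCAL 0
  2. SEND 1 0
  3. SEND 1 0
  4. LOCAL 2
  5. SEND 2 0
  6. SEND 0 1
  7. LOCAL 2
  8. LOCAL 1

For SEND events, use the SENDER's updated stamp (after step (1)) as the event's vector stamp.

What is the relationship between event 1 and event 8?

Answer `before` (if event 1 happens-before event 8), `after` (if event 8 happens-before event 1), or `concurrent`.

Initial: VV[0]=[0, 0, 0]
Initial: VV[1]=[0, 0, 0]
Initial: VV[2]=[0, 0, 0]
Event 1: LOCAL 0: VV[0][0]++ -> VV[0]=[1, 0, 0]
Event 2: SEND 1->0: VV[1][1]++ -> VV[1]=[0, 1, 0], msg_vec=[0, 1, 0]; VV[0]=max(VV[0],msg_vec) then VV[0][0]++ -> VV[0]=[2, 1, 0]
Event 3: SEND 1->0: VV[1][1]++ -> VV[1]=[0, 2, 0], msg_vec=[0, 2, 0]; VV[0]=max(VV[0],msg_vec) then VV[0][0]++ -> VV[0]=[3, 2, 0]
Event 4: LOCAL 2: VV[2][2]++ -> VV[2]=[0, 0, 1]
Event 5: SEND 2->0: VV[2][2]++ -> VV[2]=[0, 0, 2], msg_vec=[0, 0, 2]; VV[0]=max(VV[0],msg_vec) then VV[0][0]++ -> VV[0]=[4, 2, 2]
Event 6: SEND 0->1: VV[0][0]++ -> VV[0]=[5, 2, 2], msg_vec=[5, 2, 2]; VV[1]=max(VV[1],msg_vec) then VV[1][1]++ -> VV[1]=[5, 3, 2]
Event 7: LOCAL 2: VV[2][2]++ -> VV[2]=[0, 0, 3]
Event 8: LOCAL 1: VV[1][1]++ -> VV[1]=[5, 4, 2]
Event 1 stamp: [1, 0, 0]
Event 8 stamp: [5, 4, 2]
[1, 0, 0] <= [5, 4, 2]? True
[5, 4, 2] <= [1, 0, 0]? False
Relation: before

Answer: before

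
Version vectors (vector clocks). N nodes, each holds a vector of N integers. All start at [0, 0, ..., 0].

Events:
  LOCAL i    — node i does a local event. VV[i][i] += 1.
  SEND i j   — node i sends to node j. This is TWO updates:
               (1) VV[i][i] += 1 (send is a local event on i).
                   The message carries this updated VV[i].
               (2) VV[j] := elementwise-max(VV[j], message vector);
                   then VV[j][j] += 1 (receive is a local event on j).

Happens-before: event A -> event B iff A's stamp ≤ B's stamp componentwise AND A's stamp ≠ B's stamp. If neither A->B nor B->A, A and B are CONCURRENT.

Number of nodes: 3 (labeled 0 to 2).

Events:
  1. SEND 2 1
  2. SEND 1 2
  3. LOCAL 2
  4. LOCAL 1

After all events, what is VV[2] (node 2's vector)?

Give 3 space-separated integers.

Answer: 0 2 3

Derivation:
Initial: VV[0]=[0, 0, 0]
Initial: VV[1]=[0, 0, 0]
Initial: VV[2]=[0, 0, 0]
Event 1: SEND 2->1: VV[2][2]++ -> VV[2]=[0, 0, 1], msg_vec=[0, 0, 1]; VV[1]=max(VV[1],msg_vec) then VV[1][1]++ -> VV[1]=[0, 1, 1]
Event 2: SEND 1->2: VV[1][1]++ -> VV[1]=[0, 2, 1], msg_vec=[0, 2, 1]; VV[2]=max(VV[2],msg_vec) then VV[2][2]++ -> VV[2]=[0, 2, 2]
Event 3: LOCAL 2: VV[2][2]++ -> VV[2]=[0, 2, 3]
Event 4: LOCAL 1: VV[1][1]++ -> VV[1]=[0, 3, 1]
Final vectors: VV[0]=[0, 0, 0]; VV[1]=[0, 3, 1]; VV[2]=[0, 2, 3]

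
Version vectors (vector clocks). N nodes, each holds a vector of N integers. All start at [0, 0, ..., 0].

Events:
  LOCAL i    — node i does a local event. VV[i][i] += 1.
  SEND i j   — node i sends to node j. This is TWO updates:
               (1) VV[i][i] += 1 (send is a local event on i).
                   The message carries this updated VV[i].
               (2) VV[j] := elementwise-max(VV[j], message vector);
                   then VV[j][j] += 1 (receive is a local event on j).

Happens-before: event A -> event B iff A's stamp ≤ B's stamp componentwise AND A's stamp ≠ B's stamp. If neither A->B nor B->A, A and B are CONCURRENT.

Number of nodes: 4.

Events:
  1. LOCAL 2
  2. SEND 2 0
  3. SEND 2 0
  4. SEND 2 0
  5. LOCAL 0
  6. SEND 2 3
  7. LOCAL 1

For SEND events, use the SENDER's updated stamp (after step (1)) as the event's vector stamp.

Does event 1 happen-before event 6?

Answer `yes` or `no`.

Answer: yes

Derivation:
Initial: VV[0]=[0, 0, 0, 0]
Initial: VV[1]=[0, 0, 0, 0]
Initial: VV[2]=[0, 0, 0, 0]
Initial: VV[3]=[0, 0, 0, 0]
Event 1: LOCAL 2: VV[2][2]++ -> VV[2]=[0, 0, 1, 0]
Event 2: SEND 2->0: VV[2][2]++ -> VV[2]=[0, 0, 2, 0], msg_vec=[0, 0, 2, 0]; VV[0]=max(VV[0],msg_vec) then VV[0][0]++ -> VV[0]=[1, 0, 2, 0]
Event 3: SEND 2->0: VV[2][2]++ -> VV[2]=[0, 0, 3, 0], msg_vec=[0, 0, 3, 0]; VV[0]=max(VV[0],msg_vec) then VV[0][0]++ -> VV[0]=[2, 0, 3, 0]
Event 4: SEND 2->0: VV[2][2]++ -> VV[2]=[0, 0, 4, 0], msg_vec=[0, 0, 4, 0]; VV[0]=max(VV[0],msg_vec) then VV[0][0]++ -> VV[0]=[3, 0, 4, 0]
Event 5: LOCAL 0: VV[0][0]++ -> VV[0]=[4, 0, 4, 0]
Event 6: SEND 2->3: VV[2][2]++ -> VV[2]=[0, 0, 5, 0], msg_vec=[0, 0, 5, 0]; VV[3]=max(VV[3],msg_vec) then VV[3][3]++ -> VV[3]=[0, 0, 5, 1]
Event 7: LOCAL 1: VV[1][1]++ -> VV[1]=[0, 1, 0, 0]
Event 1 stamp: [0, 0, 1, 0]
Event 6 stamp: [0, 0, 5, 0]
[0, 0, 1, 0] <= [0, 0, 5, 0]? True. Equal? False. Happens-before: True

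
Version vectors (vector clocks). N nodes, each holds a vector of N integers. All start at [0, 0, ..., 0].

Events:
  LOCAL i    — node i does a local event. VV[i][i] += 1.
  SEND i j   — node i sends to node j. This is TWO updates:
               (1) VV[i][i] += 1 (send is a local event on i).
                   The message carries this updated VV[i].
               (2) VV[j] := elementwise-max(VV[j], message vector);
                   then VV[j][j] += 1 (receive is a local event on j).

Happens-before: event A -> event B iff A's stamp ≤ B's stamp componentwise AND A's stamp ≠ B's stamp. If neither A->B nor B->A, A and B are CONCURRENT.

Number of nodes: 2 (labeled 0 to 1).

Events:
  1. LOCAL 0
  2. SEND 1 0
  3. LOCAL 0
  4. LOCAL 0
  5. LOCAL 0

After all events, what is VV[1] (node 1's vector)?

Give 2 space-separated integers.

Initial: VV[0]=[0, 0]
Initial: VV[1]=[0, 0]
Event 1: LOCAL 0: VV[0][0]++ -> VV[0]=[1, 0]
Event 2: SEND 1->0: VV[1][1]++ -> VV[1]=[0, 1], msg_vec=[0, 1]; VV[0]=max(VV[0],msg_vec) then VV[0][0]++ -> VV[0]=[2, 1]
Event 3: LOCAL 0: VV[0][0]++ -> VV[0]=[3, 1]
Event 4: LOCAL 0: VV[0][0]++ -> VV[0]=[4, 1]
Event 5: LOCAL 0: VV[0][0]++ -> VV[0]=[5, 1]
Final vectors: VV[0]=[5, 1]; VV[1]=[0, 1]

Answer: 0 1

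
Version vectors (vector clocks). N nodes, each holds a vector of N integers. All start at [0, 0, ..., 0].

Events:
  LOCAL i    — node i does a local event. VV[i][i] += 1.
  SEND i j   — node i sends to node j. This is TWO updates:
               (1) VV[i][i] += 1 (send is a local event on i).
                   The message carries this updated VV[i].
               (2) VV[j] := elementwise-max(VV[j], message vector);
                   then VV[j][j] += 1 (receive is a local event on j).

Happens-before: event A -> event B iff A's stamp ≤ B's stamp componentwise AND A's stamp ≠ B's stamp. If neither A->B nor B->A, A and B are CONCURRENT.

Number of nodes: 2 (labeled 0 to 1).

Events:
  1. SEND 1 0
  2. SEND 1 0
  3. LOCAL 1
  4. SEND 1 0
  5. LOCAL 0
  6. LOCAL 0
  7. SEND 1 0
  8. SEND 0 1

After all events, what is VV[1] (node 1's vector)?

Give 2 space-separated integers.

Answer: 7 6

Derivation:
Initial: VV[0]=[0, 0]
Initial: VV[1]=[0, 0]
Event 1: SEND 1->0: VV[1][1]++ -> VV[1]=[0, 1], msg_vec=[0, 1]; VV[0]=max(VV[0],msg_vec) then VV[0][0]++ -> VV[0]=[1, 1]
Event 2: SEND 1->0: VV[1][1]++ -> VV[1]=[0, 2], msg_vec=[0, 2]; VV[0]=max(VV[0],msg_vec) then VV[0][0]++ -> VV[0]=[2, 2]
Event 3: LOCAL 1: VV[1][1]++ -> VV[1]=[0, 3]
Event 4: SEND 1->0: VV[1][1]++ -> VV[1]=[0, 4], msg_vec=[0, 4]; VV[0]=max(VV[0],msg_vec) then VV[0][0]++ -> VV[0]=[3, 4]
Event 5: LOCAL 0: VV[0][0]++ -> VV[0]=[4, 4]
Event 6: LOCAL 0: VV[0][0]++ -> VV[0]=[5, 4]
Event 7: SEND 1->0: VV[1][1]++ -> VV[1]=[0, 5], msg_vec=[0, 5]; VV[0]=max(VV[0],msg_vec) then VV[0][0]++ -> VV[0]=[6, 5]
Event 8: SEND 0->1: VV[0][0]++ -> VV[0]=[7, 5], msg_vec=[7, 5]; VV[1]=max(VV[1],msg_vec) then VV[1][1]++ -> VV[1]=[7, 6]
Final vectors: VV[0]=[7, 5]; VV[1]=[7, 6]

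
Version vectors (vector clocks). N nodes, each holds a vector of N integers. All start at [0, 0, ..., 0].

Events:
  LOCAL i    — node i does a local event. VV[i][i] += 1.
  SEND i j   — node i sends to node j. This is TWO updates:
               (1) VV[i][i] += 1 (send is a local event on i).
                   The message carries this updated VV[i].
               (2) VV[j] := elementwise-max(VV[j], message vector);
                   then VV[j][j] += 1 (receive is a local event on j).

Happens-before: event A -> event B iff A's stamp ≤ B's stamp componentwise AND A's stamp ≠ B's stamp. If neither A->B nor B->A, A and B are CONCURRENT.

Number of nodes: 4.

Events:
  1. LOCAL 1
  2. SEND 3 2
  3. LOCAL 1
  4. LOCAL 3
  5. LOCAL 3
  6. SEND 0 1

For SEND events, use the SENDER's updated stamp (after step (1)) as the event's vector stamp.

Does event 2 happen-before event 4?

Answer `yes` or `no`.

Answer: yes

Derivation:
Initial: VV[0]=[0, 0, 0, 0]
Initial: VV[1]=[0, 0, 0, 0]
Initial: VV[2]=[0, 0, 0, 0]
Initial: VV[3]=[0, 0, 0, 0]
Event 1: LOCAL 1: VV[1][1]++ -> VV[1]=[0, 1, 0, 0]
Event 2: SEND 3->2: VV[3][3]++ -> VV[3]=[0, 0, 0, 1], msg_vec=[0, 0, 0, 1]; VV[2]=max(VV[2],msg_vec) then VV[2][2]++ -> VV[2]=[0, 0, 1, 1]
Event 3: LOCAL 1: VV[1][1]++ -> VV[1]=[0, 2, 0, 0]
Event 4: LOCAL 3: VV[3][3]++ -> VV[3]=[0, 0, 0, 2]
Event 5: LOCAL 3: VV[3][3]++ -> VV[3]=[0, 0, 0, 3]
Event 6: SEND 0->1: VV[0][0]++ -> VV[0]=[1, 0, 0, 0], msg_vec=[1, 0, 0, 0]; VV[1]=max(VV[1],msg_vec) then VV[1][1]++ -> VV[1]=[1, 3, 0, 0]
Event 2 stamp: [0, 0, 0, 1]
Event 4 stamp: [0, 0, 0, 2]
[0, 0, 0, 1] <= [0, 0, 0, 2]? True. Equal? False. Happens-before: True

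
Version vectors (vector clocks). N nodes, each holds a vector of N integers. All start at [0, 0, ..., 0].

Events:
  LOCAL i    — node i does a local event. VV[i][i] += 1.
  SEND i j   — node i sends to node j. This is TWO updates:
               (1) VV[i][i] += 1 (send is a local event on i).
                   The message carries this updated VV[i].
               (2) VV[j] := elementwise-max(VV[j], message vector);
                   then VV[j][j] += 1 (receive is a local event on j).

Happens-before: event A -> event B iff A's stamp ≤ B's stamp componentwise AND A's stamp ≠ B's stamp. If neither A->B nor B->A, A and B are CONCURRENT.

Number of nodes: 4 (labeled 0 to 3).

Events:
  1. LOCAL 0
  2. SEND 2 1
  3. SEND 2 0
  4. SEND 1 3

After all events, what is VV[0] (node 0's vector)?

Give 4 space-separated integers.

Initial: VV[0]=[0, 0, 0, 0]
Initial: VV[1]=[0, 0, 0, 0]
Initial: VV[2]=[0, 0, 0, 0]
Initial: VV[3]=[0, 0, 0, 0]
Event 1: LOCAL 0: VV[0][0]++ -> VV[0]=[1, 0, 0, 0]
Event 2: SEND 2->1: VV[2][2]++ -> VV[2]=[0, 0, 1, 0], msg_vec=[0, 0, 1, 0]; VV[1]=max(VV[1],msg_vec) then VV[1][1]++ -> VV[1]=[0, 1, 1, 0]
Event 3: SEND 2->0: VV[2][2]++ -> VV[2]=[0, 0, 2, 0], msg_vec=[0, 0, 2, 0]; VV[0]=max(VV[0],msg_vec) then VV[0][0]++ -> VV[0]=[2, 0, 2, 0]
Event 4: SEND 1->3: VV[1][1]++ -> VV[1]=[0, 2, 1, 0], msg_vec=[0, 2, 1, 0]; VV[3]=max(VV[3],msg_vec) then VV[3][3]++ -> VV[3]=[0, 2, 1, 1]
Final vectors: VV[0]=[2, 0, 2, 0]; VV[1]=[0, 2, 1, 0]; VV[2]=[0, 0, 2, 0]; VV[3]=[0, 2, 1, 1]

Answer: 2 0 2 0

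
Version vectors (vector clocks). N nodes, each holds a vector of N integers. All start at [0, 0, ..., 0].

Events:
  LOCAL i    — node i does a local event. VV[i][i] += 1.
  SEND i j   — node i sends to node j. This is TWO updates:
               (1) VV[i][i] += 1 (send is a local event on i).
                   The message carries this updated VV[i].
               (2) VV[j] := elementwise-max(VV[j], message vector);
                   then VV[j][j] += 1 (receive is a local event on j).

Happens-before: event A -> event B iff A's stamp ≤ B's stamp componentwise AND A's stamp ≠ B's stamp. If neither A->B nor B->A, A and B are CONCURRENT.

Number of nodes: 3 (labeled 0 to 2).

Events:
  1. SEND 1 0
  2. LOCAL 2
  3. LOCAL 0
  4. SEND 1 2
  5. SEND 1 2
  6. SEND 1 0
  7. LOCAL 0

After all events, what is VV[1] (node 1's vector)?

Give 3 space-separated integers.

Answer: 0 4 0

Derivation:
Initial: VV[0]=[0, 0, 0]
Initial: VV[1]=[0, 0, 0]
Initial: VV[2]=[0, 0, 0]
Event 1: SEND 1->0: VV[1][1]++ -> VV[1]=[0, 1, 0], msg_vec=[0, 1, 0]; VV[0]=max(VV[0],msg_vec) then VV[0][0]++ -> VV[0]=[1, 1, 0]
Event 2: LOCAL 2: VV[2][2]++ -> VV[2]=[0, 0, 1]
Event 3: LOCAL 0: VV[0][0]++ -> VV[0]=[2, 1, 0]
Event 4: SEND 1->2: VV[1][1]++ -> VV[1]=[0, 2, 0], msg_vec=[0, 2, 0]; VV[2]=max(VV[2],msg_vec) then VV[2][2]++ -> VV[2]=[0, 2, 2]
Event 5: SEND 1->2: VV[1][1]++ -> VV[1]=[0, 3, 0], msg_vec=[0, 3, 0]; VV[2]=max(VV[2],msg_vec) then VV[2][2]++ -> VV[2]=[0, 3, 3]
Event 6: SEND 1->0: VV[1][1]++ -> VV[1]=[0, 4, 0], msg_vec=[0, 4, 0]; VV[0]=max(VV[0],msg_vec) then VV[0][0]++ -> VV[0]=[3, 4, 0]
Event 7: LOCAL 0: VV[0][0]++ -> VV[0]=[4, 4, 0]
Final vectors: VV[0]=[4, 4, 0]; VV[1]=[0, 4, 0]; VV[2]=[0, 3, 3]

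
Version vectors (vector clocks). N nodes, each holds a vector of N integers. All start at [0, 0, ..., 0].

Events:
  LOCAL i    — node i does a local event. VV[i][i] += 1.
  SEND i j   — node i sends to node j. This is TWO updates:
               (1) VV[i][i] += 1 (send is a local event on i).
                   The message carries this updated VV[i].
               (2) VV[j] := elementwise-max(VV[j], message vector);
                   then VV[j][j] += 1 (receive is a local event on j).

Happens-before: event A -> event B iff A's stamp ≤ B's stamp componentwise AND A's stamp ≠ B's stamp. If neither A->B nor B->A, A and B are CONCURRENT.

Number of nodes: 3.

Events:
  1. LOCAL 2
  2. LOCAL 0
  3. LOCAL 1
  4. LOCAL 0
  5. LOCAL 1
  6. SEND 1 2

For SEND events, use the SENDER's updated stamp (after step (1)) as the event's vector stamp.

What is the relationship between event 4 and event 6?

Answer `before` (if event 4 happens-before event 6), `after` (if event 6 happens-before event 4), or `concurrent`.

Initial: VV[0]=[0, 0, 0]
Initial: VV[1]=[0, 0, 0]
Initial: VV[2]=[0, 0, 0]
Event 1: LOCAL 2: VV[2][2]++ -> VV[2]=[0, 0, 1]
Event 2: LOCAL 0: VV[0][0]++ -> VV[0]=[1, 0, 0]
Event 3: LOCAL 1: VV[1][1]++ -> VV[1]=[0, 1, 0]
Event 4: LOCAL 0: VV[0][0]++ -> VV[0]=[2, 0, 0]
Event 5: LOCAL 1: VV[1][1]++ -> VV[1]=[0, 2, 0]
Event 6: SEND 1->2: VV[1][1]++ -> VV[1]=[0, 3, 0], msg_vec=[0, 3, 0]; VV[2]=max(VV[2],msg_vec) then VV[2][2]++ -> VV[2]=[0, 3, 2]
Event 4 stamp: [2, 0, 0]
Event 6 stamp: [0, 3, 0]
[2, 0, 0] <= [0, 3, 0]? False
[0, 3, 0] <= [2, 0, 0]? False
Relation: concurrent

Answer: concurrent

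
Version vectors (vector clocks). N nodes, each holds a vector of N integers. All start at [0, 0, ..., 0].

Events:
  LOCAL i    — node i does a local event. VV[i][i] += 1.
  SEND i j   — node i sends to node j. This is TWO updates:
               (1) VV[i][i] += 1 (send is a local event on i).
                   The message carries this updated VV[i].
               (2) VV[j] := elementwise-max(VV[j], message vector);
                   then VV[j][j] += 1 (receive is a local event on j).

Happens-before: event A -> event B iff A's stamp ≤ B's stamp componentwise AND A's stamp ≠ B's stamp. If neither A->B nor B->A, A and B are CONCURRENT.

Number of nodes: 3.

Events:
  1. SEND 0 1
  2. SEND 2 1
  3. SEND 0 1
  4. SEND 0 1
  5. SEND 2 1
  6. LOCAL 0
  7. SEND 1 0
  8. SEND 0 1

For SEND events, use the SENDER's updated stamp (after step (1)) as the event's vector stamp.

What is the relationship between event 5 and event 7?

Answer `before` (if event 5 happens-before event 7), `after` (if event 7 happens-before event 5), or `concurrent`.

Initial: VV[0]=[0, 0, 0]
Initial: VV[1]=[0, 0, 0]
Initial: VV[2]=[0, 0, 0]
Event 1: SEND 0->1: VV[0][0]++ -> VV[0]=[1, 0, 0], msg_vec=[1, 0, 0]; VV[1]=max(VV[1],msg_vec) then VV[1][1]++ -> VV[1]=[1, 1, 0]
Event 2: SEND 2->1: VV[2][2]++ -> VV[2]=[0, 0, 1], msg_vec=[0, 0, 1]; VV[1]=max(VV[1],msg_vec) then VV[1][1]++ -> VV[1]=[1, 2, 1]
Event 3: SEND 0->1: VV[0][0]++ -> VV[0]=[2, 0, 0], msg_vec=[2, 0, 0]; VV[1]=max(VV[1],msg_vec) then VV[1][1]++ -> VV[1]=[2, 3, 1]
Event 4: SEND 0->1: VV[0][0]++ -> VV[0]=[3, 0, 0], msg_vec=[3, 0, 0]; VV[1]=max(VV[1],msg_vec) then VV[1][1]++ -> VV[1]=[3, 4, 1]
Event 5: SEND 2->1: VV[2][2]++ -> VV[2]=[0, 0, 2], msg_vec=[0, 0, 2]; VV[1]=max(VV[1],msg_vec) then VV[1][1]++ -> VV[1]=[3, 5, 2]
Event 6: LOCAL 0: VV[0][0]++ -> VV[0]=[4, 0, 0]
Event 7: SEND 1->0: VV[1][1]++ -> VV[1]=[3, 6, 2], msg_vec=[3, 6, 2]; VV[0]=max(VV[0],msg_vec) then VV[0][0]++ -> VV[0]=[5, 6, 2]
Event 8: SEND 0->1: VV[0][0]++ -> VV[0]=[6, 6, 2], msg_vec=[6, 6, 2]; VV[1]=max(VV[1],msg_vec) then VV[1][1]++ -> VV[1]=[6, 7, 2]
Event 5 stamp: [0, 0, 2]
Event 7 stamp: [3, 6, 2]
[0, 0, 2] <= [3, 6, 2]? True
[3, 6, 2] <= [0, 0, 2]? False
Relation: before

Answer: before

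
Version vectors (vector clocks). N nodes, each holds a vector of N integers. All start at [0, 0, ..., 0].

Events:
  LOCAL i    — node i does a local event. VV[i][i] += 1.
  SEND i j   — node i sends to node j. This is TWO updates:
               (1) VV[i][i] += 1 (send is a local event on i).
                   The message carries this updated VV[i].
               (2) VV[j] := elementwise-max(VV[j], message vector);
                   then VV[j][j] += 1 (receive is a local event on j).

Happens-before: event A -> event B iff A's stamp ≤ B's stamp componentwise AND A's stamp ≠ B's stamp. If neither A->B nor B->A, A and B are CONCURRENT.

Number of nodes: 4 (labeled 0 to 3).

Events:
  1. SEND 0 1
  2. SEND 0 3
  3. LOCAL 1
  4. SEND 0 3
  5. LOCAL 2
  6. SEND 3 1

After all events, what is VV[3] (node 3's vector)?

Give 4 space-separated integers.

Answer: 3 0 0 3

Derivation:
Initial: VV[0]=[0, 0, 0, 0]
Initial: VV[1]=[0, 0, 0, 0]
Initial: VV[2]=[0, 0, 0, 0]
Initial: VV[3]=[0, 0, 0, 0]
Event 1: SEND 0->1: VV[0][0]++ -> VV[0]=[1, 0, 0, 0], msg_vec=[1, 0, 0, 0]; VV[1]=max(VV[1],msg_vec) then VV[1][1]++ -> VV[1]=[1, 1, 0, 0]
Event 2: SEND 0->3: VV[0][0]++ -> VV[0]=[2, 0, 0, 0], msg_vec=[2, 0, 0, 0]; VV[3]=max(VV[3],msg_vec) then VV[3][3]++ -> VV[3]=[2, 0, 0, 1]
Event 3: LOCAL 1: VV[1][1]++ -> VV[1]=[1, 2, 0, 0]
Event 4: SEND 0->3: VV[0][0]++ -> VV[0]=[3, 0, 0, 0], msg_vec=[3, 0, 0, 0]; VV[3]=max(VV[3],msg_vec) then VV[3][3]++ -> VV[3]=[3, 0, 0, 2]
Event 5: LOCAL 2: VV[2][2]++ -> VV[2]=[0, 0, 1, 0]
Event 6: SEND 3->1: VV[3][3]++ -> VV[3]=[3, 0, 0, 3], msg_vec=[3, 0, 0, 3]; VV[1]=max(VV[1],msg_vec) then VV[1][1]++ -> VV[1]=[3, 3, 0, 3]
Final vectors: VV[0]=[3, 0, 0, 0]; VV[1]=[3, 3, 0, 3]; VV[2]=[0, 0, 1, 0]; VV[3]=[3, 0, 0, 3]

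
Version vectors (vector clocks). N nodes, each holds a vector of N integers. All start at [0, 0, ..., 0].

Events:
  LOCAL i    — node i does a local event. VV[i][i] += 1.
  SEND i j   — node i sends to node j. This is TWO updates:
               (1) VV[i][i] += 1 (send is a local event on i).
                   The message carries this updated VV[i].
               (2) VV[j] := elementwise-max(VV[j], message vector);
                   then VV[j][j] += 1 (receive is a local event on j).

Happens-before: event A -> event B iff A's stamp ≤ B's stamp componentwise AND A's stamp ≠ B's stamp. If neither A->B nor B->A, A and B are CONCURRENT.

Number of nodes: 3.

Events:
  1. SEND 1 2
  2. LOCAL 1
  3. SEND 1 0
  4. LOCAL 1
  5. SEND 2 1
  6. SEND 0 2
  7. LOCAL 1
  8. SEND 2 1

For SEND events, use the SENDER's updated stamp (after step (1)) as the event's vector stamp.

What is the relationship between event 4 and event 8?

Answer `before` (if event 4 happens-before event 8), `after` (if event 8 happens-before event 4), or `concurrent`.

Initial: VV[0]=[0, 0, 0]
Initial: VV[1]=[0, 0, 0]
Initial: VV[2]=[0, 0, 0]
Event 1: SEND 1->2: VV[1][1]++ -> VV[1]=[0, 1, 0], msg_vec=[0, 1, 0]; VV[2]=max(VV[2],msg_vec) then VV[2][2]++ -> VV[2]=[0, 1, 1]
Event 2: LOCAL 1: VV[1][1]++ -> VV[1]=[0, 2, 0]
Event 3: SEND 1->0: VV[1][1]++ -> VV[1]=[0, 3, 0], msg_vec=[0, 3, 0]; VV[0]=max(VV[0],msg_vec) then VV[0][0]++ -> VV[0]=[1, 3, 0]
Event 4: LOCAL 1: VV[1][1]++ -> VV[1]=[0, 4, 0]
Event 5: SEND 2->1: VV[2][2]++ -> VV[2]=[0, 1, 2], msg_vec=[0, 1, 2]; VV[1]=max(VV[1],msg_vec) then VV[1][1]++ -> VV[1]=[0, 5, 2]
Event 6: SEND 0->2: VV[0][0]++ -> VV[0]=[2, 3, 0], msg_vec=[2, 3, 0]; VV[2]=max(VV[2],msg_vec) then VV[2][2]++ -> VV[2]=[2, 3, 3]
Event 7: LOCAL 1: VV[1][1]++ -> VV[1]=[0, 6, 2]
Event 8: SEND 2->1: VV[2][2]++ -> VV[2]=[2, 3, 4], msg_vec=[2, 3, 4]; VV[1]=max(VV[1],msg_vec) then VV[1][1]++ -> VV[1]=[2, 7, 4]
Event 4 stamp: [0, 4, 0]
Event 8 stamp: [2, 3, 4]
[0, 4, 0] <= [2, 3, 4]? False
[2, 3, 4] <= [0, 4, 0]? False
Relation: concurrent

Answer: concurrent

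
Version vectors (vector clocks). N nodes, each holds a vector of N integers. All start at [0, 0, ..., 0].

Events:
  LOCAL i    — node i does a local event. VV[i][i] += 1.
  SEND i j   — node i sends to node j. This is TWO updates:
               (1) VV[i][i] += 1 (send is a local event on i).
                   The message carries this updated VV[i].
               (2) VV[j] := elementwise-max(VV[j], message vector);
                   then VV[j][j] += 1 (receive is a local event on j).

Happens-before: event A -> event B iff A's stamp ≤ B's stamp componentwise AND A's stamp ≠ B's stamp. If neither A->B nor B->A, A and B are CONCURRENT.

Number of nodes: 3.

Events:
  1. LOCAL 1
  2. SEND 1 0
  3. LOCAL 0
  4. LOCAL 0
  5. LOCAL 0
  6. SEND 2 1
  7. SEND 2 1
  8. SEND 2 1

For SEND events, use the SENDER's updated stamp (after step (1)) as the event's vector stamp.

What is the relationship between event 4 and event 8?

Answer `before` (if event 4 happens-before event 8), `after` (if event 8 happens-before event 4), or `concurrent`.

Answer: concurrent

Derivation:
Initial: VV[0]=[0, 0, 0]
Initial: VV[1]=[0, 0, 0]
Initial: VV[2]=[0, 0, 0]
Event 1: LOCAL 1: VV[1][1]++ -> VV[1]=[0, 1, 0]
Event 2: SEND 1->0: VV[1][1]++ -> VV[1]=[0, 2, 0], msg_vec=[0, 2, 0]; VV[0]=max(VV[0],msg_vec) then VV[0][0]++ -> VV[0]=[1, 2, 0]
Event 3: LOCAL 0: VV[0][0]++ -> VV[0]=[2, 2, 0]
Event 4: LOCAL 0: VV[0][0]++ -> VV[0]=[3, 2, 0]
Event 5: LOCAL 0: VV[0][0]++ -> VV[0]=[4, 2, 0]
Event 6: SEND 2->1: VV[2][2]++ -> VV[2]=[0, 0, 1], msg_vec=[0, 0, 1]; VV[1]=max(VV[1],msg_vec) then VV[1][1]++ -> VV[1]=[0, 3, 1]
Event 7: SEND 2->1: VV[2][2]++ -> VV[2]=[0, 0, 2], msg_vec=[0, 0, 2]; VV[1]=max(VV[1],msg_vec) then VV[1][1]++ -> VV[1]=[0, 4, 2]
Event 8: SEND 2->1: VV[2][2]++ -> VV[2]=[0, 0, 3], msg_vec=[0, 0, 3]; VV[1]=max(VV[1],msg_vec) then VV[1][1]++ -> VV[1]=[0, 5, 3]
Event 4 stamp: [3, 2, 0]
Event 8 stamp: [0, 0, 3]
[3, 2, 0] <= [0, 0, 3]? False
[0, 0, 3] <= [3, 2, 0]? False
Relation: concurrent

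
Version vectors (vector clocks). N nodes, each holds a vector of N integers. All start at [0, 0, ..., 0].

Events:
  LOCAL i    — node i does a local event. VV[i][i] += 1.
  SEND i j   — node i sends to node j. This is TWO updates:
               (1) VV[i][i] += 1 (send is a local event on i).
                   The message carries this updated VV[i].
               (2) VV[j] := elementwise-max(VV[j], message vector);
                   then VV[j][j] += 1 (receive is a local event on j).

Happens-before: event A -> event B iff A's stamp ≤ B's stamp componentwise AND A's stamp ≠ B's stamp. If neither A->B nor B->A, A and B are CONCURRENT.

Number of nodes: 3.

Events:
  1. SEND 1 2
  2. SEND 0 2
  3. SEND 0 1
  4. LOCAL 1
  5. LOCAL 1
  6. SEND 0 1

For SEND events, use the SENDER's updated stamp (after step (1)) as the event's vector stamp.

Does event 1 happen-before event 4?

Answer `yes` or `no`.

Initial: VV[0]=[0, 0, 0]
Initial: VV[1]=[0, 0, 0]
Initial: VV[2]=[0, 0, 0]
Event 1: SEND 1->2: VV[1][1]++ -> VV[1]=[0, 1, 0], msg_vec=[0, 1, 0]; VV[2]=max(VV[2],msg_vec) then VV[2][2]++ -> VV[2]=[0, 1, 1]
Event 2: SEND 0->2: VV[0][0]++ -> VV[0]=[1, 0, 0], msg_vec=[1, 0, 0]; VV[2]=max(VV[2],msg_vec) then VV[2][2]++ -> VV[2]=[1, 1, 2]
Event 3: SEND 0->1: VV[0][0]++ -> VV[0]=[2, 0, 0], msg_vec=[2, 0, 0]; VV[1]=max(VV[1],msg_vec) then VV[1][1]++ -> VV[1]=[2, 2, 0]
Event 4: LOCAL 1: VV[1][1]++ -> VV[1]=[2, 3, 0]
Event 5: LOCAL 1: VV[1][1]++ -> VV[1]=[2, 4, 0]
Event 6: SEND 0->1: VV[0][0]++ -> VV[0]=[3, 0, 0], msg_vec=[3, 0, 0]; VV[1]=max(VV[1],msg_vec) then VV[1][1]++ -> VV[1]=[3, 5, 0]
Event 1 stamp: [0, 1, 0]
Event 4 stamp: [2, 3, 0]
[0, 1, 0] <= [2, 3, 0]? True. Equal? False. Happens-before: True

Answer: yes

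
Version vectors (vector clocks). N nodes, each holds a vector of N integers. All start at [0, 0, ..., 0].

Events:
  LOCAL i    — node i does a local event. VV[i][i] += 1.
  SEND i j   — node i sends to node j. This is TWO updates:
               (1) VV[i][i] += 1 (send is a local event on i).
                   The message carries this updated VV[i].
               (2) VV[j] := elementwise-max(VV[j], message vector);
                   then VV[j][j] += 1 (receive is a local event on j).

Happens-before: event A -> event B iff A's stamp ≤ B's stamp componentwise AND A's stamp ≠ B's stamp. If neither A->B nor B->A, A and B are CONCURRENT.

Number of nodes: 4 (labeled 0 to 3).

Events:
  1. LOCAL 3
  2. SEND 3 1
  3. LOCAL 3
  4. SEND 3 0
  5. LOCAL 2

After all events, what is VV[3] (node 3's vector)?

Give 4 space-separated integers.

Answer: 0 0 0 4

Derivation:
Initial: VV[0]=[0, 0, 0, 0]
Initial: VV[1]=[0, 0, 0, 0]
Initial: VV[2]=[0, 0, 0, 0]
Initial: VV[3]=[0, 0, 0, 0]
Event 1: LOCAL 3: VV[3][3]++ -> VV[3]=[0, 0, 0, 1]
Event 2: SEND 3->1: VV[3][3]++ -> VV[3]=[0, 0, 0, 2], msg_vec=[0, 0, 0, 2]; VV[1]=max(VV[1],msg_vec) then VV[1][1]++ -> VV[1]=[0, 1, 0, 2]
Event 3: LOCAL 3: VV[3][3]++ -> VV[3]=[0, 0, 0, 3]
Event 4: SEND 3->0: VV[3][3]++ -> VV[3]=[0, 0, 0, 4], msg_vec=[0, 0, 0, 4]; VV[0]=max(VV[0],msg_vec) then VV[0][0]++ -> VV[0]=[1, 0, 0, 4]
Event 5: LOCAL 2: VV[2][2]++ -> VV[2]=[0, 0, 1, 0]
Final vectors: VV[0]=[1, 0, 0, 4]; VV[1]=[0, 1, 0, 2]; VV[2]=[0, 0, 1, 0]; VV[3]=[0, 0, 0, 4]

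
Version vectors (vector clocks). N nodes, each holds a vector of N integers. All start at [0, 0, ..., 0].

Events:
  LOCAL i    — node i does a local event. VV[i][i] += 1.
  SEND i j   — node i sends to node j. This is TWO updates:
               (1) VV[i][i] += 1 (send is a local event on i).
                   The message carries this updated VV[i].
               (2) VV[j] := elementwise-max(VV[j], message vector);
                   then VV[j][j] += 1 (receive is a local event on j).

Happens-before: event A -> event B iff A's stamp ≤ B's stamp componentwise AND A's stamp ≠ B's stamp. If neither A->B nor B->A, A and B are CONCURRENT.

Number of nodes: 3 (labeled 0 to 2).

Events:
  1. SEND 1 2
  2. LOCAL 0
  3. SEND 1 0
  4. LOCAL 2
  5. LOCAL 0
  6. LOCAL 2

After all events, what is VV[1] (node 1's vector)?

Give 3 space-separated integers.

Answer: 0 2 0

Derivation:
Initial: VV[0]=[0, 0, 0]
Initial: VV[1]=[0, 0, 0]
Initial: VV[2]=[0, 0, 0]
Event 1: SEND 1->2: VV[1][1]++ -> VV[1]=[0, 1, 0], msg_vec=[0, 1, 0]; VV[2]=max(VV[2],msg_vec) then VV[2][2]++ -> VV[2]=[0, 1, 1]
Event 2: LOCAL 0: VV[0][0]++ -> VV[0]=[1, 0, 0]
Event 3: SEND 1->0: VV[1][1]++ -> VV[1]=[0, 2, 0], msg_vec=[0, 2, 0]; VV[0]=max(VV[0],msg_vec) then VV[0][0]++ -> VV[0]=[2, 2, 0]
Event 4: LOCAL 2: VV[2][2]++ -> VV[2]=[0, 1, 2]
Event 5: LOCAL 0: VV[0][0]++ -> VV[0]=[3, 2, 0]
Event 6: LOCAL 2: VV[2][2]++ -> VV[2]=[0, 1, 3]
Final vectors: VV[0]=[3, 2, 0]; VV[1]=[0, 2, 0]; VV[2]=[0, 1, 3]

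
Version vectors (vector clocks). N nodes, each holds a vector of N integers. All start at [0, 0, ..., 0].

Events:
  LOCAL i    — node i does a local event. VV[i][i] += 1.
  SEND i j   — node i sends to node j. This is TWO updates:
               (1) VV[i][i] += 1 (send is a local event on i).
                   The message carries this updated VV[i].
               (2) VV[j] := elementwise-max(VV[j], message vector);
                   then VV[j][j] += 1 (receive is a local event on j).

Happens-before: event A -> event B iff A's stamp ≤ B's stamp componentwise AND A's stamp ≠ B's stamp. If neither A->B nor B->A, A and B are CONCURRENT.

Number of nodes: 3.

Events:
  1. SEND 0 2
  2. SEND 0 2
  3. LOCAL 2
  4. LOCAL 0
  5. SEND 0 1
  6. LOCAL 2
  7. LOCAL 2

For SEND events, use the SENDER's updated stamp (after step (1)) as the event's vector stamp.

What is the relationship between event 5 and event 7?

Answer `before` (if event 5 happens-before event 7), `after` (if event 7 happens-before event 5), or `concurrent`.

Answer: concurrent

Derivation:
Initial: VV[0]=[0, 0, 0]
Initial: VV[1]=[0, 0, 0]
Initial: VV[2]=[0, 0, 0]
Event 1: SEND 0->2: VV[0][0]++ -> VV[0]=[1, 0, 0], msg_vec=[1, 0, 0]; VV[2]=max(VV[2],msg_vec) then VV[2][2]++ -> VV[2]=[1, 0, 1]
Event 2: SEND 0->2: VV[0][0]++ -> VV[0]=[2, 0, 0], msg_vec=[2, 0, 0]; VV[2]=max(VV[2],msg_vec) then VV[2][2]++ -> VV[2]=[2, 0, 2]
Event 3: LOCAL 2: VV[2][2]++ -> VV[2]=[2, 0, 3]
Event 4: LOCAL 0: VV[0][0]++ -> VV[0]=[3, 0, 0]
Event 5: SEND 0->1: VV[0][0]++ -> VV[0]=[4, 0, 0], msg_vec=[4, 0, 0]; VV[1]=max(VV[1],msg_vec) then VV[1][1]++ -> VV[1]=[4, 1, 0]
Event 6: LOCAL 2: VV[2][2]++ -> VV[2]=[2, 0, 4]
Event 7: LOCAL 2: VV[2][2]++ -> VV[2]=[2, 0, 5]
Event 5 stamp: [4, 0, 0]
Event 7 stamp: [2, 0, 5]
[4, 0, 0] <= [2, 0, 5]? False
[2, 0, 5] <= [4, 0, 0]? False
Relation: concurrent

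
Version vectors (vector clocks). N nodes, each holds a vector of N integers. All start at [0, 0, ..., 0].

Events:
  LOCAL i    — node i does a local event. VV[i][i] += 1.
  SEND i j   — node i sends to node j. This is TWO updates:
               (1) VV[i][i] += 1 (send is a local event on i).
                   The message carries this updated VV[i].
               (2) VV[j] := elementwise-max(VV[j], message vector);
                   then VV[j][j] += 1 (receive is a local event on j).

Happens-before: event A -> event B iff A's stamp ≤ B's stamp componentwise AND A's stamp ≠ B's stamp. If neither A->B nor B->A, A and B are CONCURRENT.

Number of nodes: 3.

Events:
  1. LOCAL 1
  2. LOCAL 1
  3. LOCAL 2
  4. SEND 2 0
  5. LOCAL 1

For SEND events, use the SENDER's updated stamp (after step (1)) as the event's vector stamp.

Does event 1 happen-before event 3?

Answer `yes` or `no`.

Initial: VV[0]=[0, 0, 0]
Initial: VV[1]=[0, 0, 0]
Initial: VV[2]=[0, 0, 0]
Event 1: LOCAL 1: VV[1][1]++ -> VV[1]=[0, 1, 0]
Event 2: LOCAL 1: VV[1][1]++ -> VV[1]=[0, 2, 0]
Event 3: LOCAL 2: VV[2][2]++ -> VV[2]=[0, 0, 1]
Event 4: SEND 2->0: VV[2][2]++ -> VV[2]=[0, 0, 2], msg_vec=[0, 0, 2]; VV[0]=max(VV[0],msg_vec) then VV[0][0]++ -> VV[0]=[1, 0, 2]
Event 5: LOCAL 1: VV[1][1]++ -> VV[1]=[0, 3, 0]
Event 1 stamp: [0, 1, 0]
Event 3 stamp: [0, 0, 1]
[0, 1, 0] <= [0, 0, 1]? False. Equal? False. Happens-before: False

Answer: no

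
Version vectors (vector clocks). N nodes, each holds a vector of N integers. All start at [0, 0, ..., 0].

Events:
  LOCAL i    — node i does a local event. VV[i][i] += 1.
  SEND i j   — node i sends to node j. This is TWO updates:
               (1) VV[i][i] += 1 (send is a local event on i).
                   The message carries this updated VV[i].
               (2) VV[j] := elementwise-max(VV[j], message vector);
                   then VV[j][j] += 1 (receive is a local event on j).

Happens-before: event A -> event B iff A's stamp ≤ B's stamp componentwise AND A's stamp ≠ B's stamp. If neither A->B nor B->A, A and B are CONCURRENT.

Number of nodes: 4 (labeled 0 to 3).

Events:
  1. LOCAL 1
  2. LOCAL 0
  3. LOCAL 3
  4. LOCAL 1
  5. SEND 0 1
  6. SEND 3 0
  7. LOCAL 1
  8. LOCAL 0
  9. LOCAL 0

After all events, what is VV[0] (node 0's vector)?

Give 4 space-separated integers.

Answer: 5 0 0 2

Derivation:
Initial: VV[0]=[0, 0, 0, 0]
Initial: VV[1]=[0, 0, 0, 0]
Initial: VV[2]=[0, 0, 0, 0]
Initial: VV[3]=[0, 0, 0, 0]
Event 1: LOCAL 1: VV[1][1]++ -> VV[1]=[0, 1, 0, 0]
Event 2: LOCAL 0: VV[0][0]++ -> VV[0]=[1, 0, 0, 0]
Event 3: LOCAL 3: VV[3][3]++ -> VV[3]=[0, 0, 0, 1]
Event 4: LOCAL 1: VV[1][1]++ -> VV[1]=[0, 2, 0, 0]
Event 5: SEND 0->1: VV[0][0]++ -> VV[0]=[2, 0, 0, 0], msg_vec=[2, 0, 0, 0]; VV[1]=max(VV[1],msg_vec) then VV[1][1]++ -> VV[1]=[2, 3, 0, 0]
Event 6: SEND 3->0: VV[3][3]++ -> VV[3]=[0, 0, 0, 2], msg_vec=[0, 0, 0, 2]; VV[0]=max(VV[0],msg_vec) then VV[0][0]++ -> VV[0]=[3, 0, 0, 2]
Event 7: LOCAL 1: VV[1][1]++ -> VV[1]=[2, 4, 0, 0]
Event 8: LOCAL 0: VV[0][0]++ -> VV[0]=[4, 0, 0, 2]
Event 9: LOCAL 0: VV[0][0]++ -> VV[0]=[5, 0, 0, 2]
Final vectors: VV[0]=[5, 0, 0, 2]; VV[1]=[2, 4, 0, 0]; VV[2]=[0, 0, 0, 0]; VV[3]=[0, 0, 0, 2]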